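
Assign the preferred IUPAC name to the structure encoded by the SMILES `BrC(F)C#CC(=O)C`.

The longest chain bearing the carbonyl and the multiple bond is 5 carbons long (pentane).
The principal characteristic group is a ketone (C=O on an internal carbon), named with the suffix -one.
A C≡C triple bond in the chain gives the infix -yne-.
Choose the numbering such that numbering from this end puts the carbonyl group at C-2 rather than C-4.
This places the carbonyl at C-2; the triple bond between C-3 and C-4; a bromo group at C-5; a fluoro group at C-5.
Prefixes are listed alphabetically: bromo, fluoro.
Putting it together: 5-bromo-5-fluoropent-3-yn-2-one.

5-bromo-5-fluoropent-3-yn-2-one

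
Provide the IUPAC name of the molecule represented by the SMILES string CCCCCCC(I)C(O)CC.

The longest chain bearing the –OH group is 10 carbons long (decane).
The highest-priority functional group is an alcohol (–OH), so the name ends in -ol.
The numbering direction is chosen so that numbering from this end puts the hydroxyl group at C-3 rather than C-8.
With this numbering: the hydroxyl at C-3; an iodo group at C-4.
Putting it together: 4-iododecan-3-ol.

4-iododecan-3-ol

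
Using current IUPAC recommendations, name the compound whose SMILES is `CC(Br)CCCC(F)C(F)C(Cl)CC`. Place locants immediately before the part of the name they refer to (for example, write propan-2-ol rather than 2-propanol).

The longest carbon chain is 10 atoms: the parent is decane.
The numbering direction is chosen so that the substituent locant set {2,6,7,8} is lower than {3,4,5,9} at the first point of difference.
With this numbering: a bromo group at C-2; a chloro group at C-8; fluoro groups at C-6 and C-7.
Substituent prefixes are cited in alphabetical order (multiplying prefixes like di-/tri- are ignored for ordering).
Putting it together: 2-bromo-8-chloro-6,7-difluorodecane.

2-bromo-8-chloro-6,7-difluorodecane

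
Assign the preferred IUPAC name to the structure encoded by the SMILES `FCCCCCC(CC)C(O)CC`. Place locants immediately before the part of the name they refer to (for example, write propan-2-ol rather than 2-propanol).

The longest carbon chain that includes the –OH group has 9 carbons, so the parent hydride is nonane.
An alcohol (–OH) is the principal characteristic group, giving the suffix -ol.
Choose the numbering such that numbering from this end puts the hydroxyl group at C-3 rather than C-7.
That gives the hydroxyl at C-3; an ethyl group at C-4; a fluoro group at C-9.
The substituents are ordered alphabetically, ignoring any di-/tri- multipliers.
The name is 4-ethyl-9-fluorononan-3-ol.

4-ethyl-9-fluorononan-3-ol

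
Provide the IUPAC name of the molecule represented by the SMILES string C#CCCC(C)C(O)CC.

Counting along the main chain through the –OH group and the multiple bond gives 8 carbons: the parent is octane.
The highest-priority functional group is an alcohol (–OH), so the name ends in -ol.
A C≡C triple bond in the chain gives the infix -yne-.
Number the chain so that numbering from this end puts the hydroxyl group at C-3 rather than C-6.
With this numbering: the hydroxyl at C-3; the triple bond between C-7 and C-8; a methyl group at C-4.
The name is 4-methyloct-7-yn-3-ol.

4-methyloct-7-yn-3-ol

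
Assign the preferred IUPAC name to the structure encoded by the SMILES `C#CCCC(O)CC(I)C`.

2-iodooct-7-yn-4-ol

Counting along the main chain through the –OH group and the multiple bond gives 8 carbons: the parent is octane.
The highest-priority functional group is an alcohol (–OH), so the name ends in -ol.
A C≡C triple bond in the chain gives the infix -yne-.
Number the chain so that numbering from this end puts the hydroxyl group at C-4 rather than C-5.
With this numbering: the hydroxyl at C-4; the triple bond between C-7 and C-8; an iodo group at C-2.
The name is 2-iodooct-7-yn-4-ol.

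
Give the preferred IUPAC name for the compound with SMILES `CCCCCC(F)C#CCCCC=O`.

7-fluorododec-5-ynal

The longest carbon chain that includes the –CHO group and the multiple bond has 12 carbons, so the parent hydride is dodecane.
The principal characteristic group is an aldehyde (terminal –CHO), named with the suffix -al.
The chain contains a C≡C triple bond, so the unsaturation ending is -yne.
Number the chain so that the aldehyde carbon is C-1 by definition.
This places the triple bond between C-5 and C-6; a fluoro group at C-7.
Assembling the pieces gives 7-fluorododec-5-ynal.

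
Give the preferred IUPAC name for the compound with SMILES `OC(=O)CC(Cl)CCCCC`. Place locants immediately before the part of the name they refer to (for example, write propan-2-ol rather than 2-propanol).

The longest carbon chain that includes the –COOH group has 8 carbons, so the parent hydride is octane.
A carboxylic acid (terminal –COOH) is the principal characteristic group, giving the suffix -oic acid.
Number the chain so that the carboxylic acid carbon is C-1 by definition.
This places a chloro group at C-3.
Putting it together: 3-chlorooctanoic acid.

3-chlorooctanoic acid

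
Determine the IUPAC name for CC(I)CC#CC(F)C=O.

2-fluoro-6-iodohept-3-ynal

The longest carbon chain that includes the –CHO group and the multiple bond has 7 carbons, so the parent hydride is heptane.
The highest-priority functional group is an aldehyde (terminal –CHO), so the name ends in -al.
A C≡C triple bond in the chain gives the infix -yne-.
Number the chain so that the aldehyde carbon is C-1 by definition.
With this numbering: the triple bond between C-3 and C-4; a fluoro group at C-2; an iodo group at C-6.
Substituent prefixes are cited in alphabetical order (multiplying prefixes like di-/tri- are ignored for ordering).
Putting it together: 2-fluoro-6-iodohept-3-ynal.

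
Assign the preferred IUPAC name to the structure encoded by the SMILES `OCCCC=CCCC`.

Counting along the main chain through the –OH group and the multiple bond gives 8 carbons: the parent is octane.
The principal characteristic group is an alcohol (–OH), named with the suffix -ol.
There is one C=C double bond, indicated by the ending -ene.
Choose the numbering such that numbering from this end puts the hydroxyl group at C-1 rather than C-8.
This places the hydroxyl at C-1; the double bond between C-4 and C-5.
The name is oct-4-en-1-ol.

oct-4-en-1-ol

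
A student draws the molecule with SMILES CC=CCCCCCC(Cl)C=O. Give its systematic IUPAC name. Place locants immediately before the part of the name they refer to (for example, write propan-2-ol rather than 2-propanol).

2-chlorodec-8-enal

The longest carbon chain that includes the –CHO group and the multiple bond has 10 carbons, so the parent hydride is decane.
The highest-priority functional group is an aldehyde (terminal –CHO), so the name ends in -al.
The chain contains a C=C double bond, so the unsaturation ending is -ene.
The numbering direction is chosen so that the aldehyde carbon is C-1 by definition.
This places the double bond between C-8 and C-9; a chloro group at C-2.
The name is 2-chlorodec-8-enal.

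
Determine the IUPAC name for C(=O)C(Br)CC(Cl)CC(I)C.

The longest carbon chain that includes the –CHO group has 7 carbons, so the parent hydride is heptane.
An aldehyde (terminal –CHO) is the principal characteristic group, giving the suffix -al.
The numbering direction is chosen so that the aldehyde carbon is C-1 by definition.
That gives a bromo group at C-2; a chloro group at C-4; an iodo group at C-6.
The substituents are ordered alphabetically, ignoring any di-/tri- multipliers.
Assembling the pieces gives 2-bromo-4-chloro-6-iodoheptanal.

2-bromo-4-chloro-6-iodoheptanal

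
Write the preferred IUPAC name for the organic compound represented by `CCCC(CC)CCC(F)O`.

4-ethyl-1-fluoroheptan-1-ol

The longest chain bearing the –OH group is 7 carbons long (heptane).
An alcohol (–OH) is the principal characteristic group, giving the suffix -ol.
The numbering direction is chosen so that numbering from this end puts the hydroxyl group at C-1 rather than C-7.
That gives the hydroxyl at C-1; an ethyl group at C-4; a fluoro group at C-1.
Prefixes are listed alphabetically: ethyl, fluoro.
The name is 4-ethyl-1-fluoroheptan-1-ol.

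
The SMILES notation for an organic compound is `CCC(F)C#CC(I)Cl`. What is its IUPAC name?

Counting along the main chain through the multiple bond gives 6 carbons: the parent is hexane.
A C≡C triple bond in the chain gives the infix -yne-.
The numbering direction is chosen so that numbering from this end puts the triple bond at C-2 rather than C-4.
That gives the triple bond between C-2 and C-3; a chloro group at C-1; a fluoro group at C-4; an iodo group at C-1.
Substituent prefixes are cited in alphabetical order (multiplying prefixes like di-/tri- are ignored for ordering).
The name is 1-chloro-4-fluoro-1-iodohex-2-yne.

1-chloro-4-fluoro-1-iodohex-2-yne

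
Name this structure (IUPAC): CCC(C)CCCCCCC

The parent chain contains 10 carbons (decane).
The numbering direction is chosen so that the substituent locant set {3} is lower than {8} at the first point of difference.
This places a methyl group at C-3.
Assembling the pieces gives 3-methyldecane.

3-methyldecane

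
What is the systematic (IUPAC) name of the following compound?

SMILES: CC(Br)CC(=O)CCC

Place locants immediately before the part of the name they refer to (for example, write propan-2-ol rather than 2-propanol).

2-bromoheptan-4-one

The longest carbon chain that includes the carbonyl has 7 carbons, so the parent hydride is heptane.
The highest-priority functional group is a ketone (C=O on an internal carbon), so the name ends in -one.
The numbering direction is chosen so that the substituent locant set {2} is lower than {6} at the first point of difference.
With this numbering: the carbonyl at C-4; a bromo group at C-2.
The name is 2-bromoheptan-4-one.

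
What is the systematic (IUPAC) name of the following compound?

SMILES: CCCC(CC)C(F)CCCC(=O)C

The longest chain bearing the carbonyl is 10 carbons long (decane).
The highest-priority functional group is a ketone (C=O on an internal carbon), so the name ends in -one.
Choose the numbering such that numbering from this end puts the carbonyl group at C-2 rather than C-9.
This places the carbonyl at C-2; an ethyl group at C-7; a fluoro group at C-6.
Prefixes are listed alphabetically: ethyl, fluoro.
The name is 7-ethyl-6-fluorodecan-2-one.

7-ethyl-6-fluorodecan-2-one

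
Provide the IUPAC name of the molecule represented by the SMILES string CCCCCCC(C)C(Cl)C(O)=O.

The longest carbon chain that includes the –COOH group has 9 carbons, so the parent hydride is nonane.
The highest-priority functional group is a carboxylic acid (terminal –COOH), so the name ends in -oic acid.
Number the chain so that the carboxylic acid carbon is C-1 by definition.
This places a chloro group at C-2; a methyl group at C-3.
Prefixes are listed alphabetically: chloro, methyl.
Putting it together: 2-chloro-3-methylnonanoic acid.

2-chloro-3-methylnonanoic acid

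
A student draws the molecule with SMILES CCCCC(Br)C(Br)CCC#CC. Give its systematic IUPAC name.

The longest carbon chain that includes the multiple bond has 11 carbons, so the parent hydride is undecane.
A C≡C triple bond in the chain gives the infix -yne-.
Choose the numbering such that numbering from this end puts the triple bond at C-2 rather than C-9.
This places the triple bond between C-2 and C-3; bromo groups at C-6 and C-7.
The name is 6,7-dibromoundec-2-yne.

6,7-dibromoundec-2-yne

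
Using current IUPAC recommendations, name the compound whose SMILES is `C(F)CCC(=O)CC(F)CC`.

The longest chain bearing the carbonyl is 8 carbons long (octane).
The principal characteristic group is a ketone (C=O on an internal carbon), named with the suffix -one.
Choose the numbering such that numbering from this end puts the carbonyl group at C-4 rather than C-5.
With this numbering: the carbonyl at C-4; fluoro groups at C-1 and C-6.
Assembling the pieces gives 1,6-difluorooctan-4-one.

1,6-difluorooctan-4-one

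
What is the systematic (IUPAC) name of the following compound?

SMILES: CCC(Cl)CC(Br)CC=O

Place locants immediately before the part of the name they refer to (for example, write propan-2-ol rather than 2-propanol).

3-bromo-5-chloroheptanal

The longest chain bearing the –CHO group is 7 carbons long (heptane).
The principal characteristic group is an aldehyde (terminal –CHO), named with the suffix -al.
Choose the numbering such that the aldehyde carbon is C-1 by definition.
With this numbering: a bromo group at C-3; a chloro group at C-5.
Substituent prefixes are cited in alphabetical order (multiplying prefixes like di-/tri- are ignored for ordering).
The name is 3-bromo-5-chloroheptanal.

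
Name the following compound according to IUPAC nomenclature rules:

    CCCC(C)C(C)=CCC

The longest carbon chain that includes the multiple bond has 8 carbons, so the parent hydride is octane.
A C=C double bond in the chain gives the infix -ene-.
The numbering direction is chosen so that numbering from this end puts the double bond at C-3 rather than C-5.
With this numbering: the double bond between C-3 and C-4; methyl groups at C-4 and C-5.
The name is 4,5-dimethyloct-3-ene.

4,5-dimethyloct-3-ene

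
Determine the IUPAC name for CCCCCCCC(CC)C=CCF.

The longest chain bearing the multiple bond is 11 carbons long (undecane).
The chain contains a C=C double bond, so the unsaturation ending is -ene.
Number the chain so that numbering from this end puts the double bond at C-2 rather than C-9.
This places the double bond between C-2 and C-3; an ethyl group at C-4; a fluoro group at C-1.
The substituents are ordered alphabetically, ignoring any di-/tri- multipliers.
The name is 4-ethyl-1-fluoroundec-2-ene.

4-ethyl-1-fluoroundec-2-ene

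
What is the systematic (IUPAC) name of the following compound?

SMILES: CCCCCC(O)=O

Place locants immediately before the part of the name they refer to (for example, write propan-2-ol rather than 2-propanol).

Counting along the main chain through the –COOH group gives 6 carbons: the parent is hexane.
A carboxylic acid (terminal –COOH) is the principal characteristic group, giving the suffix -oic acid.
The numbering direction is chosen so that the carboxylic acid carbon is C-1 by definition.
The name is hexanoic acid.

hexanoic acid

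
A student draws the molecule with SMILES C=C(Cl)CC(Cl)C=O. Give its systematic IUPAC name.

The longest chain bearing the –CHO group and the multiple bond is 5 carbons long (pentane).
The highest-priority functional group is an aldehyde (terminal –CHO), so the name ends in -al.
The chain contains a C=C double bond, so the unsaturation ending is -ene.
Choose the numbering such that the aldehyde carbon is C-1 by definition.
This places the double bond between C-4 and C-5; chloro groups at C-2 and C-4.
Assembling the pieces gives 2,4-dichloropent-4-enal.

2,4-dichloropent-4-enal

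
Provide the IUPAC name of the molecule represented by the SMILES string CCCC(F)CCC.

The parent chain contains 7 carbons (heptane).
The molecule is symmetric, so either numbering direction gives the same locants.
This places a fluoro group at C-4.
Putting it together: 4-fluoroheptane.

4-fluoroheptane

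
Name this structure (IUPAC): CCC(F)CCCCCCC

The parent chain contains 10 carbons (decane).
Number the chain so that the substituent locant set {3} is lower than {8} at the first point of difference.
That gives a fluoro group at C-3.
Putting it together: 3-fluorodecane.

3-fluorodecane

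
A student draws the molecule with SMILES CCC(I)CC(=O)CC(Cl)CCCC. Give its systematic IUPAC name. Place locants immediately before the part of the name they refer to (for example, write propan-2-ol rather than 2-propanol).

The longest chain bearing the carbonyl is 11 carbons long (undecane).
A ketone (C=O on an internal carbon) is the principal characteristic group, giving the suffix -one.
Number the chain so that numbering from this end puts the carbonyl group at C-5 rather than C-7.
With this numbering: the carbonyl at C-5; a chloro group at C-7; an iodo group at C-3.
The substituents are ordered alphabetically, ignoring any di-/tri- multipliers.
Assembling the pieces gives 7-chloro-3-iodoundecan-5-one.

7-chloro-3-iodoundecan-5-one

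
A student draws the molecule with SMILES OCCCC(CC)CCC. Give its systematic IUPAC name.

4-ethylheptan-1-ol

The longest carbon chain that includes the –OH group has 7 carbons, so the parent hydride is heptane.
The highest-priority functional group is an alcohol (–OH), so the name ends in -ol.
The numbering direction is chosen so that numbering from this end puts the hydroxyl group at C-1 rather than C-7.
That gives the hydroxyl at C-1; an ethyl group at C-4.
Putting it together: 4-ethylheptan-1-ol.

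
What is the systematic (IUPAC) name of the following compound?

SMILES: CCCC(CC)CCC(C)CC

6-ethyl-3-methylnonane

The longest continuous carbon chain has 9 atoms, so the parent hydride is nonane.
The numbering direction is chosen so that the substituent locant set {3,6} is lower than {4,7} at the first point of difference.
That gives an ethyl group at C-6; a methyl group at C-3.
Substituent prefixes are cited in alphabetical order (multiplying prefixes like di-/tri- are ignored for ordering).
The name is 6-ethyl-3-methylnonane.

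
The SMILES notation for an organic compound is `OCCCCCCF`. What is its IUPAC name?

The longest chain bearing the –OH group is 6 carbons long (hexane).
The principal characteristic group is an alcohol (–OH), named with the suffix -ol.
Number the chain so that numbering from this end puts the hydroxyl group at C-1 rather than C-6.
With this numbering: the hydroxyl at C-1; a fluoro group at C-6.
Assembling the pieces gives 6-fluorohexan-1-ol.

6-fluorohexan-1-ol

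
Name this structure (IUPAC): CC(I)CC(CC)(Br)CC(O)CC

5-bromo-5-ethyl-7-iodooctan-3-ol

The longest carbon chain that includes the –OH group has 8 carbons, so the parent hydride is octane.
An alcohol (–OH) is the principal characteristic group, giving the suffix -ol.
Number the chain so that numbering from this end puts the hydroxyl group at C-3 rather than C-6.
That gives the hydroxyl at C-3; a bromo group at C-5; an ethyl group at C-5; an iodo group at C-7.
Prefixes are listed alphabetically: bromo, ethyl, iodo.
The name is 5-bromo-5-ethyl-7-iodooctan-3-ol.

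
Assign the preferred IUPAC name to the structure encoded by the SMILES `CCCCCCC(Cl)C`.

The longest carbon chain is 8 atoms: the parent is octane.
Choose the numbering such that the substituent locant set {2} is lower than {7} at the first point of difference.
This places a chloro group at C-2.
The name is 2-chlorooctane.

2-chlorooctane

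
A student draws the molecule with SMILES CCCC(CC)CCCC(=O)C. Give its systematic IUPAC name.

The longest chain bearing the carbonyl is 9 carbons long (nonane).
A ketone (C=O on an internal carbon) is the principal characteristic group, giving the suffix -one.
Number the chain so that numbering from this end puts the carbonyl group at C-2 rather than C-8.
That gives the carbonyl at C-2; an ethyl group at C-6.
Putting it together: 6-ethylnonan-2-one.

6-ethylnonan-2-one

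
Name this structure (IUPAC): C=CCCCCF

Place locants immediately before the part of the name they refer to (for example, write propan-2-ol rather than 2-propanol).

The longest carbon chain that includes the multiple bond has 6 carbons, so the parent hydride is hexane.
There is one C=C double bond, indicated by the ending -ene.
Number the chain so that numbering from this end puts the double bond at C-1 rather than C-5.
This places the double bond between C-1 and C-2; a fluoro group at C-6.
Assembling the pieces gives 6-fluorohex-1-ene.

6-fluorohex-1-ene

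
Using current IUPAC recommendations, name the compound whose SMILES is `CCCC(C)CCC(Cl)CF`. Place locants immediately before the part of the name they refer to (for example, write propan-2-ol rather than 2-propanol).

2-chloro-1-fluoro-5-methyloctane

The longest carbon chain is 8 atoms: the parent is octane.
The numbering direction is chosen so that the substituent locant set {1,2,5} is lower than {4,7,8} at the first point of difference.
With this numbering: a chloro group at C-2; a fluoro group at C-1; a methyl group at C-5.
The substituents are ordered alphabetically, ignoring any di-/tri- multipliers.
The name is 2-chloro-1-fluoro-5-methyloctane.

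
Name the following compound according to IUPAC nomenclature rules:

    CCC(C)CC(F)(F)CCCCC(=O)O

6,6-difluoro-8-methyldecanoic acid

The longest carbon chain that includes the –COOH group has 10 carbons, so the parent hydride is decane.
A carboxylic acid (terminal –COOH) is the principal characteristic group, giving the suffix -oic acid.
Choose the numbering such that the carboxylic acid carbon is C-1 by definition.
That gives two fluoro groups at C-6; a methyl group at C-8.
Substituent prefixes are cited in alphabetical order (multiplying prefixes like di-/tri- are ignored for ordering).
The name is 6,6-difluoro-8-methyldecanoic acid.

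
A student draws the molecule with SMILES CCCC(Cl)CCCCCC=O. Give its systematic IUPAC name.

7-chlorodecanal

The longest chain bearing the –CHO group is 10 carbons long (decane).
The highest-priority functional group is an aldehyde (terminal –CHO), so the name ends in -al.
The numbering direction is chosen so that the aldehyde carbon is C-1 by definition.
This places a chloro group at C-7.
The name is 7-chlorodecanal.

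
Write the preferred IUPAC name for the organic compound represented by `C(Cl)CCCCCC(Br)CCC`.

7-bromo-1-chlorodecane

The longest carbon chain is 10 atoms: the parent is decane.
Number the chain so that the substituent locant set {1,7} is lower than {4,10} at the first point of difference.
This places a bromo group at C-7; a chloro group at C-1.
Substituent prefixes are cited in alphabetical order (multiplying prefixes like di-/tri- are ignored for ordering).
Assembling the pieces gives 7-bromo-1-chlorodecane.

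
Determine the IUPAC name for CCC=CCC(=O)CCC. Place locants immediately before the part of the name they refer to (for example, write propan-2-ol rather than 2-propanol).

Counting along the main chain through the carbonyl and the multiple bond gives 9 carbons: the parent is nonane.
The principal characteristic group is a ketone (C=O on an internal carbon), named with the suffix -one.
There is one C=C double bond, indicated by the ending -ene.
Choose the numbering such that numbering from this end puts the carbonyl group at C-4 rather than C-6.
With this numbering: the carbonyl at C-4; the double bond between C-6 and C-7.
Assembling the pieces gives non-6-en-4-one.

non-6-en-4-one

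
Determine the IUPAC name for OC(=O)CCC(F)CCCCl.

The longest carbon chain that includes the –COOH group has 7 carbons, so the parent hydride is heptane.
The principal characteristic group is a carboxylic acid (terminal –COOH), named with the suffix -oic acid.
Number the chain so that the carboxylic acid carbon is C-1 by definition.
This places a chloro group at C-7; a fluoro group at C-4.
The substituents are ordered alphabetically, ignoring any di-/tri- multipliers.
The name is 7-chloro-4-fluoroheptanoic acid.

7-chloro-4-fluoroheptanoic acid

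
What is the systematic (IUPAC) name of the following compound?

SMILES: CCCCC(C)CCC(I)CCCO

The longest chain bearing the –OH group is 11 carbons long (undecane).
The highest-priority functional group is an alcohol (–OH), so the name ends in -ol.
Choose the numbering such that numbering from this end puts the hydroxyl group at C-1 rather than C-11.
This places the hydroxyl at C-1; an iodo group at C-4; a methyl group at C-7.
Substituent prefixes are cited in alphabetical order (multiplying prefixes like di-/tri- are ignored for ordering).
Putting it together: 4-iodo-7-methylundecan-1-ol.

4-iodo-7-methylundecan-1-ol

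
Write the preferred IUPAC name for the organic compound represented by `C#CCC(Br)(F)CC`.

4-bromo-4-fluorohex-1-yne

The longest chain bearing the multiple bond is 6 carbons long (hexane).
The chain contains a C≡C triple bond, so the unsaturation ending is -yne.
Number the chain so that numbering from this end puts the triple bond at C-1 rather than C-5.
That gives the triple bond between C-1 and C-2; a bromo group at C-4; a fluoro group at C-4.
The substituents are ordered alphabetically, ignoring any di-/tri- multipliers.
Putting it together: 4-bromo-4-fluorohex-1-yne.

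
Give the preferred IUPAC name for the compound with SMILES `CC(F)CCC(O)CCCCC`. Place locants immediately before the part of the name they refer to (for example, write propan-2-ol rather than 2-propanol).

2-fluorodecan-5-ol

Counting along the main chain through the –OH group gives 10 carbons: the parent is decane.
The principal characteristic group is an alcohol (–OH), named with the suffix -ol.
Choose the numbering such that numbering from this end puts the hydroxyl group at C-5 rather than C-6.
This places the hydroxyl at C-5; a fluoro group at C-2.
The name is 2-fluorodecan-5-ol.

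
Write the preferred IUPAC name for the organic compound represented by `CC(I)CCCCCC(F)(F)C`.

2,2-difluoro-8-iodononane

The parent chain contains 9 carbons (nonane).
Number the chain so that the substituent locant set {2,2,8} is lower than {2,8,8} at the first point of difference.
That gives two fluoro groups at C-2; an iodo group at C-8.
Prefixes are listed alphabetically: fluoro, iodo.
The name is 2,2-difluoro-8-iodononane.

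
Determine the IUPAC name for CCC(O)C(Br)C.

2-bromopentan-3-ol

The longest carbon chain that includes the –OH group has 5 carbons, so the parent hydride is pentane.
An alcohol (–OH) is the principal characteristic group, giving the suffix -ol.
Choose the numbering such that the substituent locant set {2} is lower than {4} at the first point of difference.
That gives the hydroxyl at C-3; a bromo group at C-2.
Putting it together: 2-bromopentan-3-ol.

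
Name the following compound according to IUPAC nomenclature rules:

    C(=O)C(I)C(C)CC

2-iodo-3-methylpentanal

Counting along the main chain through the –CHO group gives 5 carbons: the parent is pentane.
The highest-priority functional group is an aldehyde (terminal –CHO), so the name ends in -al.
Number the chain so that the aldehyde carbon is C-1 by definition.
With this numbering: an iodo group at C-2; a methyl group at C-3.
Prefixes are listed alphabetically: iodo, methyl.
Assembling the pieces gives 2-iodo-3-methylpentanal.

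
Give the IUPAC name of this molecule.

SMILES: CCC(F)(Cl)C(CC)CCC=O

The longest carbon chain that includes the –CHO group has 7 carbons, so the parent hydride is heptane.
An aldehyde (terminal –CHO) is the principal characteristic group, giving the suffix -al.
Number the chain so that the aldehyde carbon is C-1 by definition.
This places a chloro group at C-5; an ethyl group at C-4; a fluoro group at C-5.
Substituent prefixes are cited in alphabetical order (multiplying prefixes like di-/tri- are ignored for ordering).
The name is 5-chloro-4-ethyl-5-fluoroheptanal.

5-chloro-4-ethyl-5-fluoroheptanal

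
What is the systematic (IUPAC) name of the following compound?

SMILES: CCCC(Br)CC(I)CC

5-bromo-3-iodooctane

The longest continuous carbon chain has 8 atoms, so the parent hydride is octane.
Number the chain so that the substituent locant set {3,5} is lower than {4,6} at the first point of difference.
This places a bromo group at C-5; an iodo group at C-3.
Prefixes are listed alphabetically: bromo, iodo.
The name is 5-bromo-3-iodooctane.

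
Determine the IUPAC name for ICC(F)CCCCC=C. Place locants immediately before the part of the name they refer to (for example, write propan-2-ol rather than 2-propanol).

The longest chain bearing the multiple bond is 8 carbons long (octane).
The chain contains a C=C double bond, so the unsaturation ending is -ene.
Number the chain so that numbering from this end puts the double bond at C-1 rather than C-7.
This places the double bond between C-1 and C-2; a fluoro group at C-7; an iodo group at C-8.
Prefixes are listed alphabetically: fluoro, iodo.
Assembling the pieces gives 7-fluoro-8-iodooct-1-ene.

7-fluoro-8-iodooct-1-ene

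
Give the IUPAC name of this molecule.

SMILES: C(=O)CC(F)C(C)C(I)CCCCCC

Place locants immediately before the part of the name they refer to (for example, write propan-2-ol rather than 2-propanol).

The longest carbon chain that includes the –CHO group has 11 carbons, so the parent hydride is undecane.
An aldehyde (terminal –CHO) is the principal characteristic group, giving the suffix -al.
Number the chain so that the aldehyde carbon is C-1 by definition.
With this numbering: a fluoro group at C-3; an iodo group at C-5; a methyl group at C-4.
Prefixes are listed alphabetically: fluoro, iodo, methyl.
Assembling the pieces gives 3-fluoro-5-iodo-4-methylundecanal.

3-fluoro-5-iodo-4-methylundecanal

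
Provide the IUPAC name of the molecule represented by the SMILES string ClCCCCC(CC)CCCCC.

The longest carbon chain is 10 atoms: the parent is decane.
The numbering direction is chosen so that the substituent locant set {1,5} is lower than {6,10} at the first point of difference.
This places a chloro group at C-1; an ethyl group at C-5.
The substituents are ordered alphabetically, ignoring any di-/tri- multipliers.
Putting it together: 1-chloro-5-ethyldecane.

1-chloro-5-ethyldecane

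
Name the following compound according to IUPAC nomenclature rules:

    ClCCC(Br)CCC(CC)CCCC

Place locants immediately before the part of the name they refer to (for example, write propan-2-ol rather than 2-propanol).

3-bromo-1-chloro-6-ethyldecane

The longest continuous carbon chain has 10 atoms, so the parent hydride is decane.
Choose the numbering such that the substituent locant set {1,3,6} is lower than {5,8,10} at the first point of difference.
That gives a bromo group at C-3; a chloro group at C-1; an ethyl group at C-6.
The substituents are ordered alphabetically, ignoring any di-/tri- multipliers.
Putting it together: 3-bromo-1-chloro-6-ethyldecane.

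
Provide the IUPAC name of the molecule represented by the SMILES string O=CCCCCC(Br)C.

6-bromoheptanal

The longest chain bearing the –CHO group is 7 carbons long (heptane).
An aldehyde (terminal –CHO) is the principal characteristic group, giving the suffix -al.
Number the chain so that the aldehyde carbon is C-1 by definition.
This places a bromo group at C-6.
The name is 6-bromoheptanal.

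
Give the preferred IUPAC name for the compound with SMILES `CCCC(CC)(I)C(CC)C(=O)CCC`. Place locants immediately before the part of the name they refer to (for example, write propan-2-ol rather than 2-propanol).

The longest carbon chain that includes the carbonyl has 9 carbons, so the parent hydride is nonane.
The highest-priority functional group is a ketone (C=O on an internal carbon), so the name ends in -one.
The numbering direction is chosen so that numbering from this end puts the carbonyl group at C-4 rather than C-6.
That gives the carbonyl at C-4; ethyl groups at C-5 and C-6; an iodo group at C-6.
Prefixes are listed alphabetically: ethyl, iodo.
Putting it together: 5,6-diethyl-6-iodononan-4-one.

5,6-diethyl-6-iodononan-4-one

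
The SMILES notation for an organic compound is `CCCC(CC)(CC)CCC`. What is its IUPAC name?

4,4-diethylheptane

The longest continuous carbon chain has 7 atoms, so the parent hydride is heptane.
Both numbering directions give the same locant set; either may be used.
That gives two ethyl groups at C-4.
Putting it together: 4,4-diethylheptane.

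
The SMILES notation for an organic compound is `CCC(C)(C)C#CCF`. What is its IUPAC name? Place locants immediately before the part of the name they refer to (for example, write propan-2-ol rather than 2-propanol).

1-fluoro-4,4-dimethylhex-2-yne

The longest chain bearing the multiple bond is 6 carbons long (hexane).
A C≡C triple bond in the chain gives the infix -yne-.
The numbering direction is chosen so that numbering from this end puts the triple bond at C-2 rather than C-4.
This places the triple bond between C-2 and C-3; a fluoro group at C-1; two methyl groups at C-4.
The substituents are ordered alphabetically, ignoring any di-/tri- multipliers.
Assembling the pieces gives 1-fluoro-4,4-dimethylhex-2-yne.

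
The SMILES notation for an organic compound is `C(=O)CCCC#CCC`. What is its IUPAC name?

oct-5-ynal

The longest carbon chain that includes the –CHO group and the multiple bond has 8 carbons, so the parent hydride is octane.
An aldehyde (terminal –CHO) is the principal characteristic group, giving the suffix -al.
A C≡C triple bond in the chain gives the infix -yne-.
The numbering direction is chosen so that the aldehyde carbon is C-1 by definition.
That gives the triple bond between C-5 and C-6.
The name is oct-5-ynal.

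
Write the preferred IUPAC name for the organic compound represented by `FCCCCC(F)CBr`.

The longest carbon chain is 6 atoms: the parent is hexane.
The numbering direction is chosen so that the substituent locant set {1,2,6} is lower than {1,5,6} at the first point of difference.
With this numbering: a bromo group at C-1; fluoro groups at C-2 and C-6.
Substituent prefixes are cited in alphabetical order (multiplying prefixes like di-/tri- are ignored for ordering).
The name is 1-bromo-2,6-difluorohexane.

1-bromo-2,6-difluorohexane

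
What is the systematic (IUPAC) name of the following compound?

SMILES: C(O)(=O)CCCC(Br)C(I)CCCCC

5-bromo-6-iodoundecanoic acid

The longest chain bearing the –COOH group is 11 carbons long (undecane).
The highest-priority functional group is a carboxylic acid (terminal –COOH), so the name ends in -oic acid.
The numbering direction is chosen so that the carboxylic acid carbon is C-1 by definition.
This places a bromo group at C-5; an iodo group at C-6.
Prefixes are listed alphabetically: bromo, iodo.
Putting it together: 5-bromo-6-iodoundecanoic acid.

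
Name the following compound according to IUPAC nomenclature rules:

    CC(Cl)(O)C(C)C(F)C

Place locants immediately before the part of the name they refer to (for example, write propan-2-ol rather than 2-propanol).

2-chloro-4-fluoro-3-methylpentan-2-ol

The longest chain bearing the –OH group is 5 carbons long (pentane).
The highest-priority functional group is an alcohol (–OH), so the name ends in -ol.
Number the chain so that numbering from this end puts the hydroxyl group at C-2 rather than C-4.
This places the hydroxyl at C-2; a chloro group at C-2; a fluoro group at C-4; a methyl group at C-3.
Substituent prefixes are cited in alphabetical order (multiplying prefixes like di-/tri- are ignored for ordering).
Putting it together: 2-chloro-4-fluoro-3-methylpentan-2-ol.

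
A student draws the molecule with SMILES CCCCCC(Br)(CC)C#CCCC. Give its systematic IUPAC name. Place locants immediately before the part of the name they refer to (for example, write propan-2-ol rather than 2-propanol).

6-bromo-6-ethylundec-4-yne

The longest carbon chain that includes the multiple bond has 11 carbons, so the parent hydride is undecane.
The chain contains a C≡C triple bond, so the unsaturation ending is -yne.
Number the chain so that numbering from this end puts the triple bond at C-4 rather than C-7.
This places the triple bond between C-4 and C-5; a bromo group at C-6; an ethyl group at C-6.
The substituents are ordered alphabetically, ignoring any di-/tri- multipliers.
Putting it together: 6-bromo-6-ethylundec-4-yne.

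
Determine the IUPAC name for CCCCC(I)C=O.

2-iodohexanal

The longest chain bearing the –CHO group is 6 carbons long (hexane).
An aldehyde (terminal –CHO) is the principal characteristic group, giving the suffix -al.
The numbering direction is chosen so that the aldehyde carbon is C-1 by definition.
With this numbering: an iodo group at C-2.
Assembling the pieces gives 2-iodohexanal.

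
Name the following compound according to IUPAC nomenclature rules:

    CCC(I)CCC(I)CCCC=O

The longest carbon chain that includes the –CHO group has 10 carbons, so the parent hydride is decane.
The highest-priority functional group is an aldehyde (terminal –CHO), so the name ends in -al.
The numbering direction is chosen so that the aldehyde carbon is C-1 by definition.
This places iodo groups at C-5 and C-8.
Putting it together: 5,8-diiododecanal.

5,8-diiododecanal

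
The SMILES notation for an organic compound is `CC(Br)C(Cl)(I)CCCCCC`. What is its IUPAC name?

2-bromo-3-chloro-3-iodononane

The longest continuous carbon chain has 9 atoms, so the parent hydride is nonane.
Choose the numbering such that the substituent locant set {2,3,3} is lower than {7,7,8} at the first point of difference.
That gives a bromo group at C-2; a chloro group at C-3; an iodo group at C-3.
Substituent prefixes are cited in alphabetical order (multiplying prefixes like di-/tri- are ignored for ordering).
Putting it together: 2-bromo-3-chloro-3-iodononane.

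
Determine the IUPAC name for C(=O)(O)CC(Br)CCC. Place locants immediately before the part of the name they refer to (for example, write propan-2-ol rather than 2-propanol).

3-bromohexanoic acid

The longest carbon chain that includes the –COOH group has 6 carbons, so the parent hydride is hexane.
The highest-priority functional group is a carboxylic acid (terminal –COOH), so the name ends in -oic acid.
Choose the numbering such that the carboxylic acid carbon is C-1 by definition.
That gives a bromo group at C-3.
The name is 3-bromohexanoic acid.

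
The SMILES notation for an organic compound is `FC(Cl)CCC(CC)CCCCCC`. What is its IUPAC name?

1-chloro-4-ethyl-1-fluorodecane

The parent chain contains 10 carbons (decane).
The numbering direction is chosen so that the substituent locant set {1,1,4} is lower than {7,10,10} at the first point of difference.
That gives a chloro group at C-1; an ethyl group at C-4; a fluoro group at C-1.
Prefixes are listed alphabetically: chloro, ethyl, fluoro.
The name is 1-chloro-4-ethyl-1-fluorodecane.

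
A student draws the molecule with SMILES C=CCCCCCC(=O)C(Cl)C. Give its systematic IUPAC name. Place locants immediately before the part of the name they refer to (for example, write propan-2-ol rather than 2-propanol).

2-chlorodec-9-en-3-one

The longest chain bearing the carbonyl and the multiple bond is 10 carbons long (decane).
The principal characteristic group is a ketone (C=O on an internal carbon), named with the suffix -one.
A C=C double bond in the chain gives the infix -ene-.
Choose the numbering such that numbering from this end puts the carbonyl group at C-3 rather than C-8.
That gives the carbonyl at C-3; the double bond between C-9 and C-10; a chloro group at C-2.
Putting it together: 2-chlorodec-9-en-3-one.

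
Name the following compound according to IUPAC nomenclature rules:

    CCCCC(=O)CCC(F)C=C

The longest chain bearing the carbonyl and the multiple bond is 10 carbons long (decane).
The highest-priority functional group is a ketone (C=O on an internal carbon), so the name ends in -one.
A C=C double bond in the chain gives the infix -ene-.
Choose the numbering such that numbering from this end puts the carbonyl group at C-5 rather than C-6.
With this numbering: the carbonyl at C-5; the double bond between C-9 and C-10; a fluoro group at C-8.
Assembling the pieces gives 8-fluorodec-9-en-5-one.

8-fluorodec-9-en-5-one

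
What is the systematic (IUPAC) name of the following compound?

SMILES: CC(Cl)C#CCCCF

2-chloro-7-fluorohept-3-yne

The longest chain bearing the multiple bond is 7 carbons long (heptane).
The chain contains a C≡C triple bond, so the unsaturation ending is -yne.
The numbering direction is chosen so that numbering from this end puts the triple bond at C-3 rather than C-4.
With this numbering: the triple bond between C-3 and C-4; a chloro group at C-2; a fluoro group at C-7.
The substituents are ordered alphabetically, ignoring any di-/tri- multipliers.
The name is 2-chloro-7-fluorohept-3-yne.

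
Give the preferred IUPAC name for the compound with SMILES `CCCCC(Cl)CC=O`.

3-chloroheptanal

Counting along the main chain through the –CHO group gives 7 carbons: the parent is heptane.
The highest-priority functional group is an aldehyde (terminal –CHO), so the name ends in -al.
Choose the numbering such that the aldehyde carbon is C-1 by definition.
With this numbering: a chloro group at C-3.
Assembling the pieces gives 3-chloroheptanal.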